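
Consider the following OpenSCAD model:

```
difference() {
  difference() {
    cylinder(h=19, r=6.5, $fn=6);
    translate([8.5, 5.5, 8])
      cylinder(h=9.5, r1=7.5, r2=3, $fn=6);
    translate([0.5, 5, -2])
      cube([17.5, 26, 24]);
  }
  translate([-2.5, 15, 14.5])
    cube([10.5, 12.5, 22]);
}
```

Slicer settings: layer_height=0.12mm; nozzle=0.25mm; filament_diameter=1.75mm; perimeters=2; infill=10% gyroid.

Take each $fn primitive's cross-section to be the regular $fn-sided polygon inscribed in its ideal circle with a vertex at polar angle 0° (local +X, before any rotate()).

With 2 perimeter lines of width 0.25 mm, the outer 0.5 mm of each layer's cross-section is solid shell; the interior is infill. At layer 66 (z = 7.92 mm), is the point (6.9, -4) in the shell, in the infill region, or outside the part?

outside

At z = 7.92 mm: the r=6.5 cylinder contributes a regular 6-gon of circumradius 6.5; the cone at (8.5, 5.5) does not reach this height (z outside [8, 17.5]); the cube at (0.5, 5) is present — its section is the full 17.5×26 rectangle; After the difference (first − rest): starting from the r=6.5 cylinder, the 17.5×26 cube at (0.5, 5) partially overlaps it — only the 1.84 mm² overlap (of its 455.00 mm²) is removed, clipping the outline — 1 connected region; the cube at (-2.5, 15) is not intersected at this z (z outside [14.5, 36.5]); Subtracting the remaining from the first: none of the subtracted shapes is present at this height, so the result so far is unchanged — 1 connected region. Overall, the cross-section is a single solid region. The nearest boundary edge runs (6.50, 0.00)→(3.25, -5.63); distance from the point to it = 2.35 mm. The point is not inside any of the regions above, so it lies outside the cross-section (2.35 mm from the nearest boundary).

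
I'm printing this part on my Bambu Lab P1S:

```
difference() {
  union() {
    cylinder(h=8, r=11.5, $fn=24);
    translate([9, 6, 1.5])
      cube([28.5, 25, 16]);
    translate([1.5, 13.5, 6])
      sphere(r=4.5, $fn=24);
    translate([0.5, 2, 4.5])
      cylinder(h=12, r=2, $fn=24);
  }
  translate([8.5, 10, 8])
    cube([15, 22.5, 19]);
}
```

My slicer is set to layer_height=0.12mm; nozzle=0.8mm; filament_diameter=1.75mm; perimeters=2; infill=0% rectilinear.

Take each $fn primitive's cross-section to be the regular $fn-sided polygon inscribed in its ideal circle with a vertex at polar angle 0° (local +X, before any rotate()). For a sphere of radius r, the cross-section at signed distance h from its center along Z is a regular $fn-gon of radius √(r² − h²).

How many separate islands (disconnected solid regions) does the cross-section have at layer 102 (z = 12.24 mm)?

2

At z = 12.24 mm: the cylinder does not reach this height (z outside [0, 8]); the cube at (9, 6) (footprint 28.5×25) is included at this height; the sphere at (1.5, 13.5) does not reach this height (|z−center|=6.240 > r=4.5); the cylinder at (0.5, 2): section is a regular 24-gon, circumradius r=2; Taking the union: the 2 present regions are separate (no shared area or edge), so areas and boundary lengths simply add and each stays a separate island — 2 connected regions; the cube at (8.5, 10) is present — its section is the full 15×22.5 rectangle; After the difference (first − rest): starting from that combined region, the 15×22.5 cube at (8.5, 10) partially overlaps it — only the 304.50 mm² overlap (of its 337.50 mm²) is removed, clipping the outline — 2 connected regions. Overall, the cross-section has 2 separate islands. Island count = 2.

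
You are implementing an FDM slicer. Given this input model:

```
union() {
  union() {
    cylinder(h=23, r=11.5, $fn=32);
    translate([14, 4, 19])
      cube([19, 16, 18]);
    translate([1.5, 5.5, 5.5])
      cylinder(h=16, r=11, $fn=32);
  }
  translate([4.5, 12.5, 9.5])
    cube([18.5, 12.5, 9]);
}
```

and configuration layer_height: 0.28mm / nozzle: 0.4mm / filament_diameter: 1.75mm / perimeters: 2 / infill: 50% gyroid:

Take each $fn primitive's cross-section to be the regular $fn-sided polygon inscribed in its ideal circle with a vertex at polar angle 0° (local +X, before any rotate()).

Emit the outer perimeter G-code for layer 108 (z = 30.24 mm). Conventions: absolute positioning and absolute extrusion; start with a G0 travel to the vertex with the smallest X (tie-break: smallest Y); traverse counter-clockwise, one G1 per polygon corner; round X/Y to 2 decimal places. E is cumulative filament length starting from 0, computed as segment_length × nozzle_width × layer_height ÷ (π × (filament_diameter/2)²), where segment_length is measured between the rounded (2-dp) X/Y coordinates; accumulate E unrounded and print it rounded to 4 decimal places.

At z = 30.24 mm: the cylinder does not reach this height (z outside [0, 23]); the cube at (14, 4) is present — its section is the full 19×16 rectangle; the cylinder at (1.5, 5.5) is absent (z outside [5.5, 21.5]); Taking the union: only the 19×16 cube at (14, 4) is present, so the union is just that shape — 1 connected region; the cube at (4.5, 12.5) is absent (z outside [9.5, 18.5]); Combining (union): only that combined region is present, so the union is just that shape — 1 connected region. The outline is a single polygon with 4 vertices. Extrusion per mm of travel: 0.4 × 0.28 / (π × 0.875²) = 0.046564. Accumulating E over each segment gives final E = 3.2595.

G0 X14.00 Y4.00 Z30.24
G1 X33.00 Y4.00 E0.8847
G1 X33.00 Y20.00 E1.6297
G1 X14.00 Y20.00 E2.5145
G1 X14.00 Y4.00 E3.2595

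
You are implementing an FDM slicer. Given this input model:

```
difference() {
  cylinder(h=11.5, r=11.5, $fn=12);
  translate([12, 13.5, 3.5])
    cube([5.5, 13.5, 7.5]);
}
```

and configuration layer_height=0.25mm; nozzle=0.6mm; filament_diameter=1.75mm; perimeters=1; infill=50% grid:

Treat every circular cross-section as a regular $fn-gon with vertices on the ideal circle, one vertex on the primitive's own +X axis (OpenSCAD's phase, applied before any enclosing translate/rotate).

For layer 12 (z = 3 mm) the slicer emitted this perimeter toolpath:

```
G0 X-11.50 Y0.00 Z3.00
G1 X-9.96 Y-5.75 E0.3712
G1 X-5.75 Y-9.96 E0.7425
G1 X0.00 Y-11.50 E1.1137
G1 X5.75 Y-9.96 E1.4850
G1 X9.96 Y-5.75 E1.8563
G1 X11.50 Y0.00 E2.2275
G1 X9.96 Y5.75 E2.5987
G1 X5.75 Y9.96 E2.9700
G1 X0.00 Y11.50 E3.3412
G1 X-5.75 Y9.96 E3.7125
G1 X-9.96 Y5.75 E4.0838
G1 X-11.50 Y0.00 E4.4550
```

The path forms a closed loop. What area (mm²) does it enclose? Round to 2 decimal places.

396.78 mm²

Apply the shoelace formula to the sequence of (X, Y) vertices; enclosed area = 396.78 mm².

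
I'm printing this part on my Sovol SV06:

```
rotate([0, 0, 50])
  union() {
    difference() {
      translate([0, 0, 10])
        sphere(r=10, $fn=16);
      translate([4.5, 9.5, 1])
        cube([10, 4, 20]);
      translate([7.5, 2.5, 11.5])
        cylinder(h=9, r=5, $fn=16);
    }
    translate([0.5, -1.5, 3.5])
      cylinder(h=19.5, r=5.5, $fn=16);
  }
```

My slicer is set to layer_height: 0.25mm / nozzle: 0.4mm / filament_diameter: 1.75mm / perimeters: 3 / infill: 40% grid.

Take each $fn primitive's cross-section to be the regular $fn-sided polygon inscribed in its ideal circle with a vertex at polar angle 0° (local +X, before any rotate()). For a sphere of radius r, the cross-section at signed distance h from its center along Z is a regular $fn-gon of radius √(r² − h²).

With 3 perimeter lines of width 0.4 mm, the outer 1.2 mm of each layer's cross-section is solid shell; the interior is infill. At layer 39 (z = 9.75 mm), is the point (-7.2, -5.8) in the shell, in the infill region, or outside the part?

shell

At z = 9.75 mm: the r=10 sphere contributes a regular 16-gon of circumradius √(10²−0.25²) = 9.997; the 10×4 cube at (4.5, 9.5) contributes its full rectangle; the cylinder at (7.5, 2.5) is absent (z outside [11.5, 20.5]); After the difference (first − rest): starting from the r=10 sphere, the 10×4 cube at (4.5, 9.5) misses the remaining region (no effect) — 1 connected region; the r=5.5 cylinder at (0.5, -1.5) gives a regular 16-gon of circumradius 5.5 (constant along its height); Combining (union): the r=5.5 cylinder at (0.5, -1.5) lies entirely inside that combined region, so the union is just that combined region — 1 connected region; (rotated 50° about Z; rotation is an isometry so areas/perimeters/island counts are preserved). Overall, the cross-section is a single solid region. Undo the 50° rotation: the query point maps to (-9.071, 1.787) in the un-rotated model frame. The nearest boundary edge runs (-10.00, 0.00)→(-9.24, 3.83); distance from the point to it = 0.56 mm. The point is inside the cross-section, 0.56 mm from the nearest boundary — within the 1.2 mm shell band (3 × 0.4).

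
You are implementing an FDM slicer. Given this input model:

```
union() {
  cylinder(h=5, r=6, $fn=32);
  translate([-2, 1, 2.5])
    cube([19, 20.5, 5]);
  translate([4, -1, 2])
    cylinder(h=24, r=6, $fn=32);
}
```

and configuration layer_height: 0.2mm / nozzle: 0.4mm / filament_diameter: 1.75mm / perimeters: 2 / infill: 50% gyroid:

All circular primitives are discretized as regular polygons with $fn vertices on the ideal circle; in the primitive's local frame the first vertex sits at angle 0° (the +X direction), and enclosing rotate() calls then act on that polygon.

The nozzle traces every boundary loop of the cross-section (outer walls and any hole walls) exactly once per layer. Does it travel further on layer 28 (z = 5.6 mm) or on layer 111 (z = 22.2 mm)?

Layer 28 (z = 5.6): the cylinder is absent (z outside [0, 5]); the cube at (-2, 1) is present — its section is the full 19×20.5 rectangle (perimeter 79.00 mm); the r=6 cylinder at (4, -1) contributes a regular 32-gon of circumradius 6 (perimeter = 2·32·6.000·sin(180°/32) = 37.64 mm); Taking the union: the regions partially overlap (shared area 32.72 mm²), so the edge portions inside another operand are dropped and the merged outline is re-measured after clipping — boundary = 90.64 mm. So its perimeter = 90.64 mm. Layer 111 (z = 22.2): the cylinder is absent (z outside [0, 5]); the cube at (-2, 1) does not reach this height (z outside [2.5, 7.5]); the cylinder at (4, -1): section is a regular 32-gon, circumradius r=6 (perimeter = 2·32·6.000·sin(180°/32) = 37.64 mm); Combining (union): only the r=6 cylinder at (4, -1) is present, so the union is just that shape — boundary = 37.64 mm. So its perimeter = 37.64 mm. Layer 28 is larger (90.64 vs 37.64 mm).

layer 28 (z = 5.6 mm)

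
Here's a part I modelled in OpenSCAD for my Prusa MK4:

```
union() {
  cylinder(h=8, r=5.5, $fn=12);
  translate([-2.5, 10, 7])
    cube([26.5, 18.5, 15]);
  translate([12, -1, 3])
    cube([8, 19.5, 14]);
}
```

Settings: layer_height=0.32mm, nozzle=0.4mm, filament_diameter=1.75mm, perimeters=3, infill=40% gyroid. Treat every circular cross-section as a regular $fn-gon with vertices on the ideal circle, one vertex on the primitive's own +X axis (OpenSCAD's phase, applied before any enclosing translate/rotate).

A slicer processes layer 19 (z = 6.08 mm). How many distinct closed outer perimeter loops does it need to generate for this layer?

At z = 6.08 mm: the cylinder: section is a regular 12-gon, circumradius r=5.5; the cube at (-2.5, 10) is not intersected at this z (z outside [7, 22]); the cube at (12, -1) (footprint 8×19.5) is included at this height; Taking the union: the 2 present regions are separate (no shared area or edge), so areas and boundary lengths simply add and each stays a separate island — 2 connected regions. The result has 2 disconnected regions.

2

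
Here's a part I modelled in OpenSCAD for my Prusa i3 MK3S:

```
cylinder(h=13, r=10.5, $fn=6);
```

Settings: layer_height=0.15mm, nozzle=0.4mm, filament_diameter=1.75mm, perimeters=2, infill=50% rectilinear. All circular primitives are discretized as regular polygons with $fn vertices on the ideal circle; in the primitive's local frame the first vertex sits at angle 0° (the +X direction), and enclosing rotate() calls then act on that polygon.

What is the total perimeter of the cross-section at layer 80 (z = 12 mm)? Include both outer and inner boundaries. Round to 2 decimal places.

At z = 12 mm: the r=10.5 cylinder contributes a regular 6-gon of circumradius 10.5 (perimeter = 2·6·10.500·sin(180°/6) = 63.00 mm). Overall, the cross-section is a single solid region. Total boundary length (outer) = 63.00 mm.

63.00 mm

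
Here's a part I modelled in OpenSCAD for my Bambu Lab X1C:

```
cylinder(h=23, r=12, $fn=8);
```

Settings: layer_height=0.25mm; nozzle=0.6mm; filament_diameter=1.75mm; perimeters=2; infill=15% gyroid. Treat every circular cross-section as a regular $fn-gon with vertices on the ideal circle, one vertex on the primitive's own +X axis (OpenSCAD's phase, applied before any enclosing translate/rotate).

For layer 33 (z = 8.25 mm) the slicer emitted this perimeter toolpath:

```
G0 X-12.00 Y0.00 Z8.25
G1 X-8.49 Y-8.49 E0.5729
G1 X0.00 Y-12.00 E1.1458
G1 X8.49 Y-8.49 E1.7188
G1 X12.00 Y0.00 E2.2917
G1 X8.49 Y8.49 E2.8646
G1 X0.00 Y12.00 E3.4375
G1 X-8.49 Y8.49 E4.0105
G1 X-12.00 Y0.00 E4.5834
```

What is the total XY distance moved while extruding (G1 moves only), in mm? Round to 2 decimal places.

73.50 mm

Sum the Euclidean lengths of each G1 segment: total = 73.50 mm.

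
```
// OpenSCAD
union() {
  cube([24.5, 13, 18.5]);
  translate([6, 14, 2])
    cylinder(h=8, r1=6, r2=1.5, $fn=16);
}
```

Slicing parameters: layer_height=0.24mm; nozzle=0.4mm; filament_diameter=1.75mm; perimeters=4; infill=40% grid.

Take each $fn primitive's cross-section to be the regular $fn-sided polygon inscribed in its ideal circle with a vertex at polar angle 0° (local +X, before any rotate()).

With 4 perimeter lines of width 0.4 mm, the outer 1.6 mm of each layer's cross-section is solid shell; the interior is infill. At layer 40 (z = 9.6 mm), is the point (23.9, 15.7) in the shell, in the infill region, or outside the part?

At z = 9.6 mm: the cube is present — its section is the full 24.5×13 rectangle; the cone at (6, 14): at t=0.950 of its height the radius interpolates to r₁+(r₂−r₁)t = 1.725, giving a regular 16-gon of that circumradius; Combining (union): the regions partially overlap (shared area 1.36 mm²), so overlapping operands fuse into one piece — 1 connected region. Overall, the cross-section is a single solid region. The nearest boundary edge runs (7.37, 13.00)→(24.50, 13.00); distance from the point to it = 2.70 mm. The point is not inside any of the regions above, so it lies outside the cross-section (2.70 mm from the nearest boundary).

outside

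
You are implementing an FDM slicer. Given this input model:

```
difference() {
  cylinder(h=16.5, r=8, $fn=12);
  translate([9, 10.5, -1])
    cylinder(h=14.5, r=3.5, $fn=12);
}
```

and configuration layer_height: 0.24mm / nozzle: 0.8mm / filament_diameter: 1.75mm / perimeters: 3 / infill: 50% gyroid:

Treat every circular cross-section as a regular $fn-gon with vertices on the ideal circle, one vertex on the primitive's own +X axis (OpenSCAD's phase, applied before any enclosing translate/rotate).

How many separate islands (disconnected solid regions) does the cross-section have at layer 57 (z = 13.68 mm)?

At z = 13.68 mm: the cylinder: section is a regular 12-gon, circumradius r=8; the cylinder at (9, 10.5) is absent (z outside [-1, 13.5]); Taking the first minus the rest: none of the subtracted shapes is present at this height, so the r=8 cylinder is unchanged — 1 connected region. Overall, the cross-section is a single solid region. Island count = 1.

1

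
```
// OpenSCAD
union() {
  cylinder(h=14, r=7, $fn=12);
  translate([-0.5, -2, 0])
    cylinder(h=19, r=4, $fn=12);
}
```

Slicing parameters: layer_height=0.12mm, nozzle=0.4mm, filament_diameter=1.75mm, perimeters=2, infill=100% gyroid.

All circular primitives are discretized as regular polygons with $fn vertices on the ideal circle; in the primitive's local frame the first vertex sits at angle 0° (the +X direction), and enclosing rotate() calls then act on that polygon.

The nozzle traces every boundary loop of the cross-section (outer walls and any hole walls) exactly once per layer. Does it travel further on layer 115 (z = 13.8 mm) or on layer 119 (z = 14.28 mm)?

Layer 115 (z = 13.8): the r=7 cylinder gives a regular 12-gon of circumradius 7 (constant along its height) (perimeter = 2·12·7.000·sin(180°/12) = 43.48 mm); the r=4 cylinder at (-0.5, -2) gives a regular 12-gon of circumradius 4 (constant along its height) (perimeter = 2·12·4.000·sin(180°/12) = 24.85 mm); Combining (union): the r=4 cylinder at (-0.5, -2) lies entirely inside the r=7 cylinder, so the union is just the r=7 cylinder — boundary = 43.48 mm. So its perimeter = 43.48 mm. Layer 119 (z = 14.28): the cylinder is absent (z outside [0, 14]); the r=4 cylinder at (-0.5, -2) gives a regular 12-gon of circumradius 4 (constant along its height) (perimeter = 2·12·4.000·sin(180°/12) = 24.85 mm); Combining (union): only the r=4 cylinder at (-0.5, -2) is present, so the union is just that shape — boundary = 24.85 mm. So its perimeter = 24.85 mm. Layer 115 is larger (43.48 vs 24.85 mm).

layer 115 (z = 13.8 mm)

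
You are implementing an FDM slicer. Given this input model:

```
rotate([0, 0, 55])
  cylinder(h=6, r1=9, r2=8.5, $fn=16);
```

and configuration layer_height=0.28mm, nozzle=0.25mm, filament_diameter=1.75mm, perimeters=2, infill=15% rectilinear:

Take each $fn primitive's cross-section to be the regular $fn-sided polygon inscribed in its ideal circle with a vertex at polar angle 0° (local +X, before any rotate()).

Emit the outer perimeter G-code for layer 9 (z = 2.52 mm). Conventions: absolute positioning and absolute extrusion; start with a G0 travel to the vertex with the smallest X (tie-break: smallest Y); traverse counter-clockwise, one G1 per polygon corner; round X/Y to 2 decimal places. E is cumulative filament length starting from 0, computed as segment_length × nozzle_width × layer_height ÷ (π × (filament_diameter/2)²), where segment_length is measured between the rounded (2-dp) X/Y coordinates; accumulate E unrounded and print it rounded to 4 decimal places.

At z = 2.52 mm: the cone contributes a regular 16-gon of circumradius 8.790 (interpolated between r1=9 and r2=8.5 at t=0.420); (whole slice rotated 55° about Z — lengths, areas and connectivity unchanged). The outline is a single polygon with 16 vertices. Extrusion per mm of travel: 0.25 × 0.28 / (π × 0.875²) = 0.029103. Accumulating E over each segment gives final E = 1.5968.

G0 X-8.66 Y-1.53 Z2.52
G1 X-7.41 Y-4.72 E0.0997
G1 X-5.04 Y-7.20 E0.1995
G1 X-1.90 Y-8.58 E0.2994
G1 X1.53 Y-8.66 E0.3992
G1 X4.72 Y-7.41 E0.4989
G1 X7.20 Y-5.04 E0.5988
G1 X8.58 Y-1.90 E0.6986
G1 X8.66 Y1.53 E0.7984
G1 X7.41 Y4.72 E0.8981
G1 X5.04 Y7.20 E0.9980
G1 X1.90 Y8.58 E1.0978
G1 X-1.53 Y8.66 E1.1976
G1 X-4.72 Y7.41 E1.2973
G1 X-7.20 Y5.04 E1.3972
G1 X-8.58 Y1.90 E1.4970
G1 X-8.66 Y-1.53 E1.5968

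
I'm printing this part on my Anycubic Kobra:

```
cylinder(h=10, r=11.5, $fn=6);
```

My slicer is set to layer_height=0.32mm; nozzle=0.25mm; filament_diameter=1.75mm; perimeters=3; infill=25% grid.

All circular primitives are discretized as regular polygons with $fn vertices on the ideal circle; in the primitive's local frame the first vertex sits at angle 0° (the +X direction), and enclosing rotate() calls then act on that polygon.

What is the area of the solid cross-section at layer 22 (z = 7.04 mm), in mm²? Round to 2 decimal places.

At z = 7.04 mm: the r=11.5 cylinder gives a regular 6-gon of circumradius 11.5 (constant along its height) (area = (6/2)·11.500²·sin(360°/6) = 343.60 mm²). Overall, the cross-section is a single solid region. Net area = 343.60 mm².

343.60 mm²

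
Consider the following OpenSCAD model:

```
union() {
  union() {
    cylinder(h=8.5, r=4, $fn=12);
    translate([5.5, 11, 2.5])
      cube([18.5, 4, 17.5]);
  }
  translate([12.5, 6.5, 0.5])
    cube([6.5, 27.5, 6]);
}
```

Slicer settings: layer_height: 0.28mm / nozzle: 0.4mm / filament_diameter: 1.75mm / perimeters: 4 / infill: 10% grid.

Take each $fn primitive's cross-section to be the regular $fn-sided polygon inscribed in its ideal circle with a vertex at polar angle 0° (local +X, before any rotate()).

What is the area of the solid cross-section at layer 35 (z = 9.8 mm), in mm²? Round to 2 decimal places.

74.00 mm²

At z = 9.8 mm: the cylinder is not intersected at this z (z outside [0, 8.5]); the 18.5×4 cube at (5.5, 11) contributes its full rectangle (area 74.00 mm²); Merging all regions: only the 18.5×4 cube at (5.5, 11) is present, so the union is just that shape — area = 74.00 mm²; the cube at (12.5, 6.5) is not intersected at this z (z outside [0.5, 6.5]); Merging all regions: only the result so far is present, so the union is just that shape — area = 74.00 mm². Overall, the cross-section is a single solid region. Net area = 74.00 mm².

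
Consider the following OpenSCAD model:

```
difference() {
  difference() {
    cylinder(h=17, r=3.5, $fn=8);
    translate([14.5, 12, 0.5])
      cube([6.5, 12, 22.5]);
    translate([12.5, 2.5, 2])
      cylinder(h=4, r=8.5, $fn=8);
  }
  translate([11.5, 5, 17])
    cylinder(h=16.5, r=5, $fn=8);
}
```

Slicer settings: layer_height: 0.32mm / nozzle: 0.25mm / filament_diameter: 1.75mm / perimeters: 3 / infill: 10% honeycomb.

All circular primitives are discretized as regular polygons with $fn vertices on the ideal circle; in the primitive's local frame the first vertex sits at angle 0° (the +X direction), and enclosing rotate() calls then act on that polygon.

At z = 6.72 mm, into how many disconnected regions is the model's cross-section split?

1

At z = 6.72 mm: the r=3.5 cylinder contributes a regular 8-gon of circumradius 3.5; the cube at (14.5, 12) (footprint 6.5×12) is included at this height; the cylinder at (12.5, 2.5) is not intersected at this z (z outside [2, 6]); Subtracting the remaining from the first: starting from the r=3.5 cylinder, the 6.5×12 cube at (14.5, 12) misses the remaining region (no effect) — 1 connected region; the cylinder at (11.5, 5) is not intersected at this z (z outside [17, 33.5]); After the difference (first − rest): none of the subtracted shapes is present at this height, so the result so far is unchanged — 1 connected region. The result has 1 disconnected region.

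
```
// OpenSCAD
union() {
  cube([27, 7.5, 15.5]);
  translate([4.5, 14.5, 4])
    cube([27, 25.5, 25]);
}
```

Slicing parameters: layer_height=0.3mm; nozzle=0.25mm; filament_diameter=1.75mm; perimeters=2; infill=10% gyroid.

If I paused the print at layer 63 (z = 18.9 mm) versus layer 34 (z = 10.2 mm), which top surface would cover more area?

layer 34 (z = 10.2 mm)

Layer 63 (z = 18.9): the cube is absent (z outside [0, 15.5]); the cube at (4.5, 14.5) is present — its section is the full 27×25.5 rectangle (area 688.50 mm²); Combining (union): only the 27×25.5 cube at (4.5, 14.5) is present, so the union is just that shape — area = 688.50 mm². So its area = 688.50 mm². Layer 34 (z = 10.2): the cube is present — its section is the full 27×7.5 rectangle (area 202.50 mm²); the cube at (4.5, 14.5) is present — its section is the full 27×25.5 rectangle (area 688.50 mm²); Merging all regions: the 2 present regions are separate (no shared area or edge), so areas and boundary lengths simply add and each stays a separate island — area = 891.00 mm². So its area = 891.00 mm². Layer 34 is larger (891.00 vs 688.50 mm²).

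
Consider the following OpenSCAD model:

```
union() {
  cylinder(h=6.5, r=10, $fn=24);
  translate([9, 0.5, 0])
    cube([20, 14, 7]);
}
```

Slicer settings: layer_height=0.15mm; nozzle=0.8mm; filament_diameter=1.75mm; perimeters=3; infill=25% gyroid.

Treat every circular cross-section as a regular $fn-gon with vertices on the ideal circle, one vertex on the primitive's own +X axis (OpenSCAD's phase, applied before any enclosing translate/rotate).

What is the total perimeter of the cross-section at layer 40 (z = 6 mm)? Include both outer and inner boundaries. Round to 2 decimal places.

At z = 6 mm: the cylinder: section is a regular 24-gon, circumradius r=10 (perimeter = 2·24·10.000·sin(180°/24) = 62.65 mm); the cube at (9, 0.5) is present — its section is the full 20×14 rectangle (perimeter 68.00 mm); Taking the union: the regions partially overlap (shared area 2.19 mm²), so the edge portions inside another operand are dropped and the merged outline is re-measured after clipping — boundary = 122.21 mm. Overall, the cross-section is a single solid region. Total boundary length (outer) = 122.21 mm.

122.21 mm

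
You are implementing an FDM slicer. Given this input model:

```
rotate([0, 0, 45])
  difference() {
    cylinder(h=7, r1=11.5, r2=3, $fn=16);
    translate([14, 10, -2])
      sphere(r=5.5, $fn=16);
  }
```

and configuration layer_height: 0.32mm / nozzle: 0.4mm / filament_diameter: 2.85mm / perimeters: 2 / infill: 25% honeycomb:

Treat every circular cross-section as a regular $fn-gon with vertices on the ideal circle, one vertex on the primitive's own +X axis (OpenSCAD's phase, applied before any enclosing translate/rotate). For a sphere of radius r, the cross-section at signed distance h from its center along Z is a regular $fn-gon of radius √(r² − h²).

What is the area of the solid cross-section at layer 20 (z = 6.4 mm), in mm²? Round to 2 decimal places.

At z = 6.4 mm: the cone: at t=0.914 of its height the radius interpolates to r₁+(r₂−r₁)t = 3.729, giving a regular 16-gon of that circumradius (area = (16/2)·3.729²·sin(360°/16) = 42.56 mm²); the sphere at (14, 10) does not reach this height (|z−center|=8.400 > r=5.5); After the difference (first − rest): none of the subtracted shapes is present at this height, so the cone is unchanged — area = 42.56 mm²; (rotated 45° about Z; rotation is an isometry so areas/perimeters/island counts are preserved). Overall, the cross-section is a single solid region. Net area = 42.56 mm².

42.56 mm²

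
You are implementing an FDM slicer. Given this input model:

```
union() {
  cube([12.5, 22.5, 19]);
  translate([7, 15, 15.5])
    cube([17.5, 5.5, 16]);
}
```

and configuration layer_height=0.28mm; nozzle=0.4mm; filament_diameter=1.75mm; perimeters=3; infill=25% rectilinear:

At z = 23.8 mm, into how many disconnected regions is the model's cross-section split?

At z = 23.8 mm: the cube does not reach this height (z outside [0, 19]); the cube at (7, 15) (footprint 17.5×5.5) is included at this height; Taking the union: only the 17.5×5.5 cube at (7, 15) is present, so the union is just that shape — 1 connected region. The result has 1 disconnected region.

1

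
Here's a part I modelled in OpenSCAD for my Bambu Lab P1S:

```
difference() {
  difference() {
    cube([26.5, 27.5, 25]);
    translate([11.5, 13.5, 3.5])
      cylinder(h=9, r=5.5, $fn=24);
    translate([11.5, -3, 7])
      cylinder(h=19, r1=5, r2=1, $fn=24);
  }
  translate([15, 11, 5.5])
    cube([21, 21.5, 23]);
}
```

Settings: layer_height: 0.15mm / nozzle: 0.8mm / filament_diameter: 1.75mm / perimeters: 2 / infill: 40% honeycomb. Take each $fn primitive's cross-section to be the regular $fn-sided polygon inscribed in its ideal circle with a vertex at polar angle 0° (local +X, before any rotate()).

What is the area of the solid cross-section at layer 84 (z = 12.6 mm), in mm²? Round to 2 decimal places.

536.46 mm²

At z = 12.6 mm: the 26.5×27.5 cube contributes its full rectangle (area 728.75 mm²); the cylinder at (11.5, 13.5) does not reach this height (z outside [3.5, 12.5]); the cone at (11.5, -3) contributes a regular 24-gon of circumradius 3.821 (interpolated between r1=5 and r2=1 at t=0.295) (area = (24/2)·3.821²·sin(360°/24) = 45.35 mm²); After the difference (first − rest): starting from the 26.5×27.5 cube (728.75 mm²), the cone at (11.5, -3) partially overlaps it — only the 2.54 mm² overlap (of its 45.35 mm²) is removed, clipping the outline — area = 726.21 mm²; the 21×21.5 cube at (15, 11) contributes its full rectangle (area 451.50 mm²); Taking the first minus the rest: starting from that combined region (726.21 mm²), the 21×21.5 cube at (15, 11) partially overlaps it — only the 189.75 mm² overlap (of its 451.50 mm²) is removed, clipping the outline — area = 536.46 mm². Overall, the cross-section is a single solid region. Net area = 536.46 mm².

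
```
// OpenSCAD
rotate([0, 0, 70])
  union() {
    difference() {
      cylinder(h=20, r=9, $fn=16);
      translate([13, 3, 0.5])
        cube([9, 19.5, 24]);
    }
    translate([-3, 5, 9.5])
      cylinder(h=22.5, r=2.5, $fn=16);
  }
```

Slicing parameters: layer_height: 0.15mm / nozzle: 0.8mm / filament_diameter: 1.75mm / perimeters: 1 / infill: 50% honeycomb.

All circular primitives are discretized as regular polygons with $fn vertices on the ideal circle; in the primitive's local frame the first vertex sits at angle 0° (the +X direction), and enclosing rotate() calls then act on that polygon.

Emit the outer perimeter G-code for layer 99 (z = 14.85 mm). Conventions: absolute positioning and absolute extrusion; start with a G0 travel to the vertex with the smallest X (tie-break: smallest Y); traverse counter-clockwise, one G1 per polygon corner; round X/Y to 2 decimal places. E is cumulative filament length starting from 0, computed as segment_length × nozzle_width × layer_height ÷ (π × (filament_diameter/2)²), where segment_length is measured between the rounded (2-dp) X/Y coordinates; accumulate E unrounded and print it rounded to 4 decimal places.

G0 X-8.99 Y-0.39 Z14.85
G1 X-8.16 Y-3.80 E0.1751
G1 X-6.08 Y-6.64 E0.3507
G1 X-3.08 Y-8.46 E0.5258
G1 X0.39 Y-8.99 E0.7009
G1 X3.80 Y-8.16 E0.8760
G1 X6.64 Y-6.08 E1.0516
G1 X8.46 Y-3.08 E1.2267
G1 X8.99 Y0.39 E1.4018
G1 X8.16 Y3.80 E1.5769
G1 X6.08 Y6.64 E1.7525
G1 X3.08 Y8.46 E1.9276
G1 X-0.39 Y8.99 E2.1027
G1 X-3.80 Y8.16 E2.2778
G1 X-6.64 Y6.08 E2.4534
G1 X-8.46 Y3.08 E2.6285
G1 X-8.99 Y-0.39 E2.8036

At z = 14.85 mm: the cylinder: section is a regular 16-gon, circumradius r=9; the cube at (13, 3) (footprint 9×19.5) is included at this height; Subtracting the remaining from the first: starting from the r=9 cylinder, the 9×19.5 cube at (13, 3) misses the remaining region (no effect) — 1 connected region; the r=2.5 cylinder at (-3, 5) contributes a regular 16-gon of circumradius 2.5; Combining (union): the r=2.5 cylinder at (-3, 5) lies entirely inside the result so far, so the union is just the result so far — 1 connected region; (rotated 70° about Z; rotation is an isometry so areas/perimeters/island counts are preserved). The outline is a single polygon with 16 vertices. Extrusion per mm of travel: 0.8 × 0.15 / (π × 0.875²) = 0.049890. Accumulating E over each segment gives final E = 2.8036.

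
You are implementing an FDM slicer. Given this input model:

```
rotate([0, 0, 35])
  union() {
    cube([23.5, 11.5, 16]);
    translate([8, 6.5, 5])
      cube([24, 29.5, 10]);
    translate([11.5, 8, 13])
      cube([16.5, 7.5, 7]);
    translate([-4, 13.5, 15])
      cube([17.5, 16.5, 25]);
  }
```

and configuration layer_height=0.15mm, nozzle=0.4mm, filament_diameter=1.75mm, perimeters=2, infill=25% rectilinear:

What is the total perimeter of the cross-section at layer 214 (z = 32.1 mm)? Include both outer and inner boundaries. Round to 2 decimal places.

At z = 32.1 mm: the cube is absent (z outside [0, 16]); the cube at (8, 6.5) is absent (z outside [5, 15]); the cube at (11.5, 8) is absent (z outside [13, 20]); the cube at (-4, 13.5) is present — its section is the full 17.5×16.5 rectangle (perimeter 68.00 mm); Merging all regions: only the 17.5×16.5 cube at (-4, 13.5) is present, so the union is just that shape — boundary = 68.00 mm; (whole slice rotated 35° about Z — lengths, areas and connectivity unchanged). Overall, the cross-section is a single solid region. Total boundary length (outer) = 68.00 mm.

68.00 mm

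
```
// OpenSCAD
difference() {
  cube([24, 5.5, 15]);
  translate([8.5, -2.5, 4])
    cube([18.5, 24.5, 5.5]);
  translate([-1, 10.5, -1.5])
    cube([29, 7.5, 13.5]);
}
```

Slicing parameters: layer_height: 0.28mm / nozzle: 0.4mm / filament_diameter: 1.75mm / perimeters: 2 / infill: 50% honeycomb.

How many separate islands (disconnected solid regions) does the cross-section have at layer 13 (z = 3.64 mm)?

At z = 3.64 mm: the cube (footprint 24×5.5) is included at this height; the cube at (8.5, -2.5) is absent (z outside [4, 9.5]); the cube at (-1, 10.5) (footprint 29×7.5) is included at this height; Subtracting the remaining from the first: starting from the 24×5.5 cube, the 29×7.5 cube at (-1, 10.5) misses the remaining region (no effect) — 1 connected region. Overall, the cross-section is a single solid region. Island count = 1.

1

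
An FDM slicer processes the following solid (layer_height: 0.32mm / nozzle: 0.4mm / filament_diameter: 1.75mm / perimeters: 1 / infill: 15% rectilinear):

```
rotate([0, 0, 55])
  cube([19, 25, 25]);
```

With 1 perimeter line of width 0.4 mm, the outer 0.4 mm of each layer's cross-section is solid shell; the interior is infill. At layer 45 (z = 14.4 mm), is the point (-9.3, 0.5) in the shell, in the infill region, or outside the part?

At z = 14.4 mm: the cube (footprint 19×25) is included at this height; (rotated 55° about Z; rotation is an isometry so areas/perimeters/island counts are preserved). Overall, the cross-section is a single solid region. Undo the 55° rotation: the query point maps to (-4.925, 7.905) in the un-rotated model frame. The nearest boundary edge runs (0.00, 25.00)→(0.00, 0.00); distance from the point to it = 4.92 mm. The point is not inside any of the regions above, so it lies outside the cross-section (4.92 mm from the nearest boundary).

outside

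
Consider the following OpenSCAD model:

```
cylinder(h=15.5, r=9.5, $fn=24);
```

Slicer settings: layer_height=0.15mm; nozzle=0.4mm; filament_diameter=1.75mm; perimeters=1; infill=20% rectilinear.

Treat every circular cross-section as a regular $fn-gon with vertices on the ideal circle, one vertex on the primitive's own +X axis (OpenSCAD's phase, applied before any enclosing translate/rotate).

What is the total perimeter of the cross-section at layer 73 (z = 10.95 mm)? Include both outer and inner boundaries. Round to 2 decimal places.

At z = 10.95 mm: the cylinder: section is a regular 24-gon, circumradius r=9.5 (perimeter = 2·24·9.500·sin(180°/24) = 59.52 mm). Overall, the cross-section is a single solid region. Total boundary length (outer) = 59.52 mm.

59.52 mm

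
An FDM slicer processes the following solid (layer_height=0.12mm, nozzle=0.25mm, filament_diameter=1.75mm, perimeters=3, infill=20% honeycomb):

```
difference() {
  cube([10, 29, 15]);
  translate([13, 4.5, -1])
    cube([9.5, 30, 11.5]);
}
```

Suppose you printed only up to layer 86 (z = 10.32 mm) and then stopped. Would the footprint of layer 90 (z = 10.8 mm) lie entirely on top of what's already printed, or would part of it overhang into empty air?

Compare the two slices. At z = 10.32: the 10×29 cube contributes its full rectangle (area 290.00 mm²); the 9.5×30 cube at (13, 4.5) contributes its full rectangle (area 285.00 mm²); After the difference (first − rest): starting from the 10×29 cube (290.00 mm²), the 9.5×30 cube at (13, 4.5) misses the remaining region (no effect) — area = 290.00 mm². At z = 10.8: the cube (footprint 10×29) is included at this height (area 290.00 mm²); the cube at (13, 4.5) does not reach this height (z outside [-1, 10.5]); Taking the first minus the rest: none of the subtracted shapes is present at this height, so the 10×29 cube is unchanged — area = 290.00 mm². Checking containment: the cross-section at z = 10.8 is a subset of the cross-section at z = 10.32.

entirely on top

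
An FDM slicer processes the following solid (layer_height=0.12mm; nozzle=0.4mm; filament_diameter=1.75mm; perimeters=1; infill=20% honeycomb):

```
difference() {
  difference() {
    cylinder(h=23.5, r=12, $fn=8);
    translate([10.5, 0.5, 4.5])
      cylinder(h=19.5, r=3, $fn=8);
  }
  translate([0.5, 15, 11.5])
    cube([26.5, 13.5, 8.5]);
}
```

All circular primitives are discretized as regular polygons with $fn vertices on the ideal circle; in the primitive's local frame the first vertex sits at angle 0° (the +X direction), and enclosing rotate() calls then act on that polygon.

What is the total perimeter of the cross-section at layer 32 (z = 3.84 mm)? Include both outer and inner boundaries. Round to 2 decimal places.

73.48 mm

At z = 3.84 mm: the r=12 cylinder contributes a regular 8-gon of circumradius 12 (perimeter = 2·8·12.000·sin(180°/8) = 73.48 mm); the cylinder at (10.5, 0.5) does not reach this height (z outside [4.5, 24]); Taking the first minus the rest: none of the subtracted shapes is present at this height, so the r=12 cylinder is unchanged — boundary = 73.48 mm; the cube at (0.5, 15) does not reach this height (z outside [11.5, 20]); Taking the first minus the rest: none of the subtracted shapes is present at this height, so the result so far is unchanged — boundary = 73.48 mm. Overall, the cross-section is a single solid region. Total boundary length (outer) = 73.48 mm.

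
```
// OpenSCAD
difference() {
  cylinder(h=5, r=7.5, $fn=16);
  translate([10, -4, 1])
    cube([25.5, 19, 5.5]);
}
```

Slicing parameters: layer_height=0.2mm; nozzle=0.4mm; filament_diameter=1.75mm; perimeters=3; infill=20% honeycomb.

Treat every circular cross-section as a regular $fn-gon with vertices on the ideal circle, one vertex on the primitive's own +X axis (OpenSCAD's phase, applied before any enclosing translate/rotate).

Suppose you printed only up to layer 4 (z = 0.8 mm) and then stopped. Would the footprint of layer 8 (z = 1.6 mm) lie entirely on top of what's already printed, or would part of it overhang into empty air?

entirely on top

Compare the two slices. At z = 0.8: the r=7.5 cylinder gives a regular 16-gon of circumradius 7.5 (constant along its height) (area = (16/2)·7.500²·sin(360°/16) = 172.21 mm²); the cube at (10, -4) does not reach this height (z outside [1, 6.5]); Subtracting the remaining from the first: none of the subtracted shapes is present at this height, so the r=7.5 cylinder is unchanged — area = 172.21 mm². At z = 1.6: the r=7.5 cylinder contributes a regular 16-gon of circumradius 7.5 (area = (16/2)·7.500²·sin(360°/16) = 172.21 mm²); the cube at (10, -4) (footprint 25.5×19) is included at this height (area 484.50 mm²); After the difference (first − rest): starting from the r=7.5 cylinder (172.21 mm²), the 25.5×19 cube at (10, -4) misses the remaining region (no effect) — area = 172.21 mm². Checking containment: the cross-section at z = 1.6 is a subset of the cross-section at z = 0.8.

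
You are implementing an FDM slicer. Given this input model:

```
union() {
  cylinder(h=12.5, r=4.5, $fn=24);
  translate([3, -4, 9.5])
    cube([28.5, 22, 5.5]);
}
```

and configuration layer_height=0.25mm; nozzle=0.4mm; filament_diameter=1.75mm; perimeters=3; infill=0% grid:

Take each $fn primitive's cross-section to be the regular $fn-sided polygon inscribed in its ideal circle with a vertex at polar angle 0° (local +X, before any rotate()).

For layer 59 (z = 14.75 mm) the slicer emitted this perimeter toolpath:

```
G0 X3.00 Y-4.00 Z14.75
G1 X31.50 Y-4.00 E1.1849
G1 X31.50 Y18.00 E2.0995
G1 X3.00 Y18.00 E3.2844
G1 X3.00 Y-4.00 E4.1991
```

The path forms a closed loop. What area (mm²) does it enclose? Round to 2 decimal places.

Apply the shoelace formula to the sequence of (X, Y) vertices; enclosed area = 627.00 mm².

627.00 mm²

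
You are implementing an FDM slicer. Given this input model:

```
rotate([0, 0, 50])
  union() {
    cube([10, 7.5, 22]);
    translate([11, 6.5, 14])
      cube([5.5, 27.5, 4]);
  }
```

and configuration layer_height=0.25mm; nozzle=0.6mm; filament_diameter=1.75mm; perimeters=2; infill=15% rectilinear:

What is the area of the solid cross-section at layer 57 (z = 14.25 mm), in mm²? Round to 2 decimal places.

226.25 mm²

At z = 14.25 mm: the 10×7.5 cube contributes its full rectangle (area 75.00 mm²); the cube at (11, 6.5) (footprint 5.5×27.5) is included at this height (area 151.25 mm²); Merging all regions: the 2 present regions are separate (no shared area or edge), so areas and boundary lengths simply add and each stays a separate island — area = 226.25 mm²; (whole slice rotated 50° about Z — lengths, areas and connectivity unchanged). Overall, the cross-section has 2 separate islands. Net area = 226.25 mm².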